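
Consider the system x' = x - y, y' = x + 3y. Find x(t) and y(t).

x(t) = -c_1e^(2t) - c_2te^(2t) + 3c_2e^(2t), y(t) = c_1e^(2t) + c_2te^(2t) - 2c_2e^(2t)

Coefficient matrix A = [[1, -1], [1, 3]].
Characteristic polynomial det(A - λI) = λ^2 - 4λ + 4 = 0.
Single eigenvalue λ = 2 with algebraic multiplicity 2.
Eigenvector v = (-1,1); generalized eigenvector w with (A-λI)w=v is (3,-2).
General solution: e^(2t)[c_1·v + c_2·(t·v + w)].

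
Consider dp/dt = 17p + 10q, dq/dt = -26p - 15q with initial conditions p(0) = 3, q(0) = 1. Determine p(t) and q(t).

p(t) = 29e^(t)sin(2t) + 3e^(t)cos(2t), q(t) = -47e^(t)sin(2t) + e^(t)cos(2t)

Coefficient matrix A = [[17, 10], [-26, -15]].
Characteristic polynomial det(A - λI) = λ^2 - 2λ + 5 = 0.
Eigenvalues λ = 1 ± 2i (complex conjugate pair).
For λ=1+2i: an eigenvector is (-2,3) - i(-1,2) = (-2 + i, 3 - 2i).
A real fundamental pair from Re and Im of e^((1+2i)t)v: X_1 = e^(t)(cos(2t)·(-2,3) + sin(2t)·(-1,2)), X_2 = e^(t)(sin(2t)·(-2,3) - cos(2t)·(-1,2)).
General solution: C_1X_1 + C_2X_2.
Applying p(0)=3, q(0)=1 gives C_1=-7, C_2=-11.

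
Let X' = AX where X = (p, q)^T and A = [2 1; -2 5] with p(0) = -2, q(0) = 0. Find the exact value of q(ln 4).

768

A = [[2,1],[-2,5]]; eigenvalues λ = 3, 4.
Eigenvectors: (1,1) for λ=3, (-1,-2) for λ=4.
From the initial condition, c_1 = -4, c_2 = -2.
q(ln 4) = (-4)(4^3)(1) + (-2)(4^4)(-2) = 768.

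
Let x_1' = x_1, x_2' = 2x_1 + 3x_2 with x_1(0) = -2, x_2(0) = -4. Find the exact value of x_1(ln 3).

A = [[1,0],[2,3]]; eigenvalues λ = 3, 1.
Eigenvectors: (0,1) for λ=3, (1,-1) for λ=1.
From the initial condition, c_1 = -6, c_2 = -2.
x_1(ln 3) = (-6)(3^3)(0) + (-2)(3^1)(1) = -6.

-6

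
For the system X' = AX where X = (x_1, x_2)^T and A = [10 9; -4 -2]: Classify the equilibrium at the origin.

A = [[10,9],[-4,-2]]; det(A-λI) = λ^2 - 8λ + 16.
repeated λ = 4 with a single eigenvector.

unstable improper node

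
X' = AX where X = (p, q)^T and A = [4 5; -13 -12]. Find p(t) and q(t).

p(t) = 2C_1e^(-4t)sin(t) - C_1e^(-4t)cos(t) - C_2e^(-4t)sin(t) - 2C_2e^(-4t)cos(t), q(t) = -3C_1e^(-4t)sin(t) + 2C_1e^(-4t)cos(t) + 2C_2e^(-4t)sin(t) + 3C_2e^(-4t)cos(t)

Coefficient matrix A = [[4, 5], [-13, -12]].
Characteristic polynomial det(A - λI) = λ^2 + 8λ + 17 = 0.
Eigenvalues λ = -4 ± i (complex conjugate pair).
For λ=-4+i: an eigenvector is (-1,2) - i(2,-3) = (-1 - 2i, 2 + 3i).
A real fundamental pair from Re and Im of e^((-4+i)t)v: X_1 = e^(-4t)(cos(t)·(-1,2) + sin(t)·(2,-3)), X_2 = e^(-4t)(sin(t)·(-1,2) - cos(t)·(2,-3)).
General solution: C_1X_1 + C_2X_2.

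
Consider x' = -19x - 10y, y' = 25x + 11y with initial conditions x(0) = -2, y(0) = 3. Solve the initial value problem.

Coefficient matrix A = [[-19, -10], [25, 11]].
Characteristic polynomial det(A - λI) = λ^2 + 8λ + 41 = 0.
Eigenvalues λ = -4 ± 5i (complex conjugate pair).
For λ=-4+5i: an eigenvector is (-1,1) - i(1,-2) = (-1 - i, 1 + 2i).
A real fundamental pair from Re and Im of e^((-4+5i)t)v: X_1 = e^(-4t)(cos(5t)·(-1,1) + sin(5t)·(1,-2)), X_2 = e^(-4t)(sin(5t)·(-1,1) - cos(5t)·(1,-2)).
General solution: C_1X_1 + C_2X_2.
Applying x(0)=-2, y(0)=3 gives C_1=1, C_2=1.

x(t) = -2e^(-4t)cos(5t), y(t) = -e^(-4t)sin(5t) + 3e^(-4t)cos(5t)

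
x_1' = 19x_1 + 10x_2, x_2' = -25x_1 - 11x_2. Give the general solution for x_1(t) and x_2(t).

Coefficient matrix A = [[19, 10], [-25, -11]].
Characteristic polynomial det(A - λI) = λ^2 - 8λ + 41 = 0.
Eigenvalues λ = 4 ± 5i (complex conjugate pair).
For λ=4+5i: an eigenvector is (1,-2) - i(-1,1) = (1 + i, -2 - i).
A real fundamental pair from Re and Im of e^((4+5i)t)v: X_1 = e^(4t)(cos(5t)·(1,-2) + sin(5t)·(-1,1)), X_2 = e^(4t)(sin(5t)·(1,-2) - cos(5t)·(-1,1)).
General solution: K_1X_1 + K_2X_2.

x_1(t) = -K_1e^(4t)sin(5t) + K_1e^(4t)cos(5t) + K_2e^(4t)sin(5t) + K_2e^(4t)cos(5t), x_2(t) = K_1e^(4t)sin(5t) - 2K_1e^(4t)cos(5t) - 2K_2e^(4t)sin(5t) - K_2e^(4t)cos(5t)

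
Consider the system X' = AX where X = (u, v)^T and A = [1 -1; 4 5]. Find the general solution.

Coefficient matrix A = [[1, -1], [4, 5]].
Characteristic polynomial det(A - λI) = λ^2 - 6λ + 9 = 0.
Single eigenvalue λ = 3 with algebraic multiplicity 2.
Eigenvector v = (-1,2); generalized eigenvector w with (A-λI)w=v is (-1,3).
General solution: e^(3t)[c_1·v + c_2·(t·v + w)].

u(t) = -c_1e^(3t) - c_2te^(3t) - c_2e^(3t), v(t) = 2c_1e^(3t) + 2c_2te^(3t) + 3c_2e^(3t)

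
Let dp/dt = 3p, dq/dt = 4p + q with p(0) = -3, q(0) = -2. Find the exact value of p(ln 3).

A = [[3,0],[4,1]]; eigenvalues λ = 1, 3.
Eigenvectors: (0,1) for λ=1, (-1,-2) for λ=3.
From the initial condition, c_1 = 4, c_2 = 3.
p(ln 3) = (4)(3^1)(0) + (3)(3^3)(-1) = -81.

-81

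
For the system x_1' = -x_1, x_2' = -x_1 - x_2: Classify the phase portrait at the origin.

A = [[-1,0],[-1,-1]]; det(A-λI) = λ^2 + 2λ + 1.
repeated λ = -1 with a single eigenvector.

stable improper node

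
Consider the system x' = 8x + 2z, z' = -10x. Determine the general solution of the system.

x(t) = -c_1e^(4t)sin(2t) + c_2e^(4t)cos(2t), z(t) = 2c_1e^(4t)sin(2t) - c_1e^(4t)cos(2t) - c_2e^(4t)sin(2t) - 2c_2e^(4t)cos(2t)

Coefficient matrix A = [[8, 2], [-10, 0]].
Characteristic polynomial det(A - λI) = λ^2 - 8λ + 20 = 0.
Eigenvalues λ = 4 ± 2i (complex conjugate pair).
For λ=4+2i: an eigenvector is (0,-1) - i(-1,2) = (0 + i, -1 - 2i).
A real fundamental pair from Re and Im of e^((4+2i)t)v: X_1 = e^(4t)(cos(2t)·(0,-1) + sin(2t)·(-1,2)), X_2 = e^(4t)(sin(2t)·(0,-1) - cos(2t)·(-1,2)).
General solution: c_1X_1 + c_2X_2.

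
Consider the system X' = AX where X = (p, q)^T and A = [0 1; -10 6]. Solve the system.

p(t) = C_1e^(3t)cos(t) + C_2e^(3t)sin(t), q(t) = -C_1e^(3t)sin(t) + 3C_1e^(3t)cos(t) + 3C_2e^(3t)sin(t) + C_2e^(3t)cos(t)

Coefficient matrix A = [[0, 1], [-10, 6]].
Characteristic polynomial det(A - λI) = λ^2 - 6λ + 10 = 0.
Eigenvalues λ = 3 ± i (complex conjugate pair).
For λ=3+i: an eigenvector is (1,3) - i(0,-1) = (1, 3 + i).
A real fundamental pair from Re and Im of e^((3+i)t)v: X_1 = e^(3t)(cos(t)·(1,3) + sin(t)·(0,-1)), X_2 = e^(3t)(sin(t)·(1,3) - cos(t)·(0,-1)).
General solution: C_1X_1 + C_2X_2.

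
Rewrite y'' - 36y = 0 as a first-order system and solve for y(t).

y(t) = c_1e^(6t) + c_2e^(-6t)

Let x_1 = y, x_2 = y'. Then x_1' = x_2 and x_2' = 36x_1.
A = [[0,1],[36,0]]; det(A-λI) = λ^2 - 36.
Eigenvalues λ = 6, -6 with eigenvectors (1,6), (1,-6).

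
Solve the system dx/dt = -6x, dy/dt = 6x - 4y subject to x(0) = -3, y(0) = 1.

x(t) = -3e^(-6t), y(t) = -8e^(-4t) + 9e^(-6t)

Coefficient matrix A = [[-6, 0], [6, -4]].
Characteristic polynomial det(A - λI) = λ^2 + 10λ + 24 = 0.
Eigenvalues λ = -4, -6.
For λ=-4: (A-λI) row 1 is [-2, 0], so an eigenvector is (0, -1).
For λ=-6: (A-λI) row 2 is [6, 2], so an eigenvector is (1, -3).
General solution: c_1e^(-4t)(0,-1) + c_2e^(-6t)(1,-3).
Applying x(0)=-3, y(0)=1 gives c_1=8, c_2=-3.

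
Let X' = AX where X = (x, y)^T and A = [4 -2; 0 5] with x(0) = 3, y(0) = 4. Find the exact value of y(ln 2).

A = [[4,-2],[0,5]]; eigenvalues λ = 5, 4.
Eigenvectors: (-2,1) for λ=5, (1,0) for λ=4.
From the initial condition, c_1 = 4, c_2 = 11.
y(ln 2) = (4)(2^5)(1) + (11)(2^4)(0) = 128.

128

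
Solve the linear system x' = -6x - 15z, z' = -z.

Coefficient matrix A = [[-6, -15], [0, -1]].
Characteristic polynomial det(A - λI) = λ^2 + 7λ + 6 = 0.
Eigenvalues λ = -1, -6.
For λ=-1: (A-λI) row 1 is [-5, -15], so an eigenvector is (3, -1).
For λ=-6: (A-λI) row 1 is [0, -15], so an eigenvector is (1, 0).
General solution: C_1e^(-t)(3,-1) + C_2e^(-6t)(1,0).

x(t) = 3C_1e^(-t) + C_2e^(-6t), z(t) = -C_1e^(-t)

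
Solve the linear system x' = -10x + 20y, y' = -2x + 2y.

Coefficient matrix A = [[-10, 20], [-2, 2]].
Characteristic polynomial det(A - λI) = λ^2 + 8λ + 20 = 0.
Eigenvalues λ = -4 ± 2i (complex conjugate pair).
For λ=-4+2i: an eigenvector is (-3,-1) - i(-1,0) = (-3 + i, -1).
A real fundamental pair from Re and Im of e^((-4+2i)t)v: X_1 = e^(-4t)(cos(2t)·(-3,-1) + sin(2t)·(-1,0)), X_2 = e^(-4t)(sin(2t)·(-3,-1) - cos(2t)·(-1,0)).
General solution: c_1X_1 + c_2X_2.

x(t) = -c_1e^(-4t)sin(2t) - 3c_1e^(-4t)cos(2t) - 3c_2e^(-4t)sin(2t) + c_2e^(-4t)cos(2t), y(t) = -c_1e^(-4t)cos(2t) - c_2e^(-4t)sin(2t)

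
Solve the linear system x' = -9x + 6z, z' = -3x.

Coefficient matrix A = [[-9, 6], [-3, 0]].
Characteristic polynomial det(A - λI) = λ^2 + 9λ + 18 = 0.
Eigenvalues λ = -6, -3.
For λ=-6: (A-λI) row 1 is [-3, 6], so an eigenvector is (2, 1).
For λ=-3: (A-λI) row 1 is [-6, 6], so an eigenvector is (1, 1).
General solution: c_1e^(-6t)(2,1) + c_2e^(-3t)(1,1).

x(t) = 2c_1e^(-6t) + c_2e^(-3t), z(t) = c_1e^(-6t) + c_2e^(-3t)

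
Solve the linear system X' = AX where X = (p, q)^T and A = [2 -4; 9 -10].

Coefficient matrix A = [[2, -4], [9, -10]].
Characteristic polynomial det(A - λI) = λ^2 + 8λ + 16 = 0.
Single eigenvalue λ = -4 with algebraic multiplicity 2.
Eigenvector v = (-2,-3); generalized eigenvector w with (A-λI)w=v is (-1,-1).
General solution: e^(-4t)[K_1·v + K_2·(t·v + w)].

p(t) = -2K_1e^(-4t) - 2K_2te^(-4t) - K_2e^(-4t), q(t) = -3K_1e^(-4t) - 3K_2te^(-4t) - K_2e^(-4t)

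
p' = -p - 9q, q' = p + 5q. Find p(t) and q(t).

Coefficient matrix A = [[-1, -9], [1, 5]].
Characteristic polynomial det(A - λI) = λ^2 - 4λ + 4 = 0.
Single eigenvalue λ = 2 with algebraic multiplicity 2.
Eigenvector v = (3,-1); generalized eigenvector w with (A-λI)w=v is (2,-1).
General solution: e^(2t)[C_1·v + C_2·(t·v + w)].

p(t) = 3C_1e^(2t) + 3C_2te^(2t) + 2C_2e^(2t), q(t) = -C_1e^(2t) - C_2te^(2t) - C_2e^(2t)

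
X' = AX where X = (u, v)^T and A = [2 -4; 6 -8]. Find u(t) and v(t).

u(t) = 2C_1e^(-4t) + C_2e^(-2t), v(t) = 3C_1e^(-4t) + C_2e^(-2t)

Coefficient matrix A = [[2, -4], [6, -8]].
Characteristic polynomial det(A - λI) = λ^2 + 6λ + 8 = 0.
Eigenvalues λ = -4, -2.
For λ=-4: (A-λI) row 1 is [6, -4], so an eigenvector is (2, 3).
For λ=-2: (A-λI) row 1 is [4, -4], so an eigenvector is (1, 1).
General solution: C_1e^(-4t)(2,3) + C_2e^(-2t)(1,1).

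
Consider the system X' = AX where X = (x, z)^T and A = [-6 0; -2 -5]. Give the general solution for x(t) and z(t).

Coefficient matrix A = [[-6, 0], [-2, -5]].
Characteristic polynomial det(A - λI) = λ^2 + 11λ + 30 = 0.
Eigenvalues λ = -6, -5.
For λ=-6: (A-λI) row 2 is [-2, 1], so an eigenvector is (1, 2).
For λ=-5: (A-λI) row 1 is [-1, 0], so an eigenvector is (0, -1).
General solution: C_1e^(-6t)(1,2) + C_2e^(-5t)(0,-1).

x(t) = C_1e^(-6t), z(t) = 2C_1e^(-6t) - C_2e^(-5t)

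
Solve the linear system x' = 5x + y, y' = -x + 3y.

Coefficient matrix A = [[5, 1], [-1, 3]].
Characteristic polynomial det(A - λI) = λ^2 - 8λ + 16 = 0.
Single eigenvalue λ = 4 with algebraic multiplicity 2.
Eigenvector v = (1,-1); generalized eigenvector w with (A-λI)w=v is (-2,3).
General solution: e^(4t)[K_1·v + K_2·(t·v + w)].

x(t) = K_1e^(4t) + K_2te^(4t) - 2K_2e^(4t), y(t) = -K_1e^(4t) - K_2te^(4t) + 3K_2e^(4t)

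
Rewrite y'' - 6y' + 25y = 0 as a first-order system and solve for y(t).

y(t) = K_1e^(3t)cos(4t) + K_2e^(3t)sin(4t)

Let x_1 = y, x_2 = y'. Then x_1' = x_2 and x_2' = -25x_1 + 6x_2.
A = [[0,1],[-25,6]]; det(A-λI) = λ^2 - 6λ + 25.
Eigenvalues λ = 3 ± 4i.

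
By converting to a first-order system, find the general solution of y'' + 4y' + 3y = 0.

Let x_1 = y, x_2 = y'. Then x_1' = x_2 and x_2' = -3x_1 - 4x_2.
A = [[0,1],[-3,-4]]; det(A-λI) = λ^2 + 4λ + 3.
Eigenvalues λ = -1, -3 with eigenvectors (1,-1), (1,-3).

y(t) = c_1e^(-t) + c_2e^(-3t)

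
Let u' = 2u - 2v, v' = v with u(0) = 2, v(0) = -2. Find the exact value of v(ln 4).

-8

A = [[2,-2],[0,1]]; eigenvalues λ = 2, 1.
Eigenvectors: (-1,0) for λ=2, (-2,-1) for λ=1.
From the initial condition, c_1 = -6, c_2 = 2.
v(ln 4) = (-6)(4^2)(0) + (2)(4^1)(-1) = -8.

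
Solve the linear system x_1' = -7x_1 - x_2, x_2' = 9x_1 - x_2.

Coefficient matrix A = [[-7, -1], [9, -1]].
Characteristic polynomial det(A - λI) = λ^2 + 8λ + 16 = 0.
Single eigenvalue λ = -4 with algebraic multiplicity 2.
Eigenvector v = (-1,3); generalized eigenvector w with (A-λI)w=v is (1,-2).
General solution: e^(-4t)[K_1·v + K_2·(t·v + w)].

x_1(t) = -K_1e^(-4t) - K_2te^(-4t) + K_2e^(-4t), x_2(t) = 3K_1e^(-4t) + 3K_2te^(-4t) - 2K_2e^(-4t)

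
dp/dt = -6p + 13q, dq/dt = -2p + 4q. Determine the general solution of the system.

p(t) = 2K_1e^(-t)sin(t) - 3K_1e^(-t)cos(t) - 3K_2e^(-t)sin(t) - 2K_2e^(-t)cos(t), q(t) = K_1e^(-t)sin(t) - K_1e^(-t)cos(t) - K_2e^(-t)sin(t) - K_2e^(-t)cos(t)

Coefficient matrix A = [[-6, 13], [-2, 4]].
Characteristic polynomial det(A - λI) = λ^2 + 2λ + 2 = 0.
Eigenvalues λ = -1 ± i (complex conjugate pair).
For λ=-1+i: an eigenvector is (-3,-1) - i(2,1) = (-3 - 2i, -1 - i).
A real fundamental pair from Re and Im of e^((-1+i)t)v: X_1 = e^(-t)(cos(t)·(-3,-1) + sin(t)·(2,1)), X_2 = e^(-t)(sin(t)·(-3,-1) - cos(t)·(2,1)).
General solution: K_1X_1 + K_2X_2.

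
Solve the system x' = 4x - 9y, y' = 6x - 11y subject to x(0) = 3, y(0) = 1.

Coefficient matrix A = [[4, -9], [6, -11]].
Characteristic polynomial det(A - λI) = λ^2 + 7λ + 10 = 0.
Eigenvalues λ = -2, -5.
For λ=-2: (A-λI) row 1 is [6, -9], so an eigenvector is (-3, -2).
For λ=-5: (A-λI) row 1 is [9, -9], so an eigenvector is (1, 1).
General solution: K_1e^(-2t)(-3,-2) + K_2e^(-5t)(1,1).
Applying x(0)=3, y(0)=1 gives K_1=-2, K_2=-3.

x(t) = 6e^(-2t) - 3e^(-5t), y(t) = 4e^(-2t) - 3e^(-5t)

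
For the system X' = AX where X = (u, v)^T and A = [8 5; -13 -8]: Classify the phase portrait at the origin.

A = [[8,5],[-13,-8]]; det(A-λI) = λ^2 + 1.
λ = 0 ± i: zero real part.

center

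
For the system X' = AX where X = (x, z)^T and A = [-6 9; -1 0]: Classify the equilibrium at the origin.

A = [[-6,9],[-1,0]]; det(A-λI) = λ^2 + 6λ + 9.
repeated λ = -3 with a single eigenvector.

stable improper node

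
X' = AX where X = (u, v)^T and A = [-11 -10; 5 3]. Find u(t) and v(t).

Coefficient matrix A = [[-11, -10], [5, 3]].
Characteristic polynomial det(A - λI) = λ^2 + 8λ + 17 = 0.
Eigenvalues λ = -4 ± i (complex conjugate pair).
For λ=-4+i: an eigenvector is (-1,1) - i(-3,2) = (-1 + 3i, 1 - 2i).
A real fundamental pair from Re and Im of e^((-4+i)t)v: X_1 = e^(-4t)(cos(t)·(-1,1) + sin(t)·(-3,2)), X_2 = e^(-4t)(sin(t)·(-1,1) - cos(t)·(-3,2)).
General solution: c_1X_1 + c_2X_2.

u(t) = -3c_1e^(-4t)sin(t) - c_1e^(-4t)cos(t) - c_2e^(-4t)sin(t) + 3c_2e^(-4t)cos(t), v(t) = 2c_1e^(-4t)sin(t) + c_1e^(-4t)cos(t) + c_2e^(-4t)sin(t) - 2c_2e^(-4t)cos(t)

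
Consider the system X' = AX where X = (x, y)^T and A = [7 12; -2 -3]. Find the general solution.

x(t) = 3K_1e^(3t) + 2K_2e^(t), y(t) = -K_1e^(3t) - K_2e^(t)

Coefficient matrix A = [[7, 12], [-2, -3]].
Characteristic polynomial det(A - λI) = λ^2 - 4λ + 3 = 0.
Eigenvalues λ = 3, 1.
For λ=3: (A-λI) row 1 is [4, 12], so an eigenvector is (3, -1).
For λ=1: (A-λI) row 1 is [6, 12], so an eigenvector is (2, -1).
General solution: K_1e^(3t)(3,-1) + K_2e^(t)(2,-1).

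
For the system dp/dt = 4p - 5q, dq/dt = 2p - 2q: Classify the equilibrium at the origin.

A = [[4,-5],[2,-2]]; det(A-λI) = λ^2 - 2λ + 2.
λ = 1 ± i: positive real part.

unstable spiral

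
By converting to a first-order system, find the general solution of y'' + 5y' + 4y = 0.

Let x_1 = y, x_2 = y'. Then x_1' = x_2 and x_2' = -4x_1 - 5x_2.
A = [[0,1],[-4,-5]]; det(A-λI) = λ^2 + 5λ + 4.
Eigenvalues λ = -4, -1 with eigenvectors (1,-4), (1,-1).

y(t) = C_1e^(-4t) + C_2e^(-t)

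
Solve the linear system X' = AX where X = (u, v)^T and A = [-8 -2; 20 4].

Coefficient matrix A = [[-8, -2], [20, 4]].
Characteristic polynomial det(A - λI) = λ^2 + 4λ + 8 = 0.
Eigenvalues λ = -2 ± 2i (complex conjugate pair).
For λ=-2+2i: an eigenvector is (0,-1) - i(1,-3) = (0 - i, -1 + 3i).
A real fundamental pair from Re and Im of e^((-2+2i)t)v: X_1 = e^(-2t)(cos(2t)·(0,-1) + sin(2t)·(1,-3)), X_2 = e^(-2t)(sin(2t)·(0,-1) - cos(2t)·(1,-3)).
General solution: K_1X_1 + K_2X_2.

u(t) = K_1e^(-2t)sin(2t) - K_2e^(-2t)cos(2t), v(t) = -3K_1e^(-2t)sin(2t) - K_1e^(-2t)cos(2t) - K_2e^(-2t)sin(2t) + 3K_2e^(-2t)cos(2t)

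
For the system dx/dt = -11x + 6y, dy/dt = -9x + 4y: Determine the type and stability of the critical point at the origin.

stable node

A = [[-11,6],[-9,4]]; det(A-λI) = λ^2 + 7λ + 10.
λ = -5, -2: both negative.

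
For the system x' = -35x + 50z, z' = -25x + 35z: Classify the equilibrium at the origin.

center

A = [[-35,50],[-25,35]]; det(A-λI) = λ^2 + 25.
λ = 0 ± 5i: zero real part.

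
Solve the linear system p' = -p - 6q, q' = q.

p(t) = -3C_1e^(t) + C_2e^(-t), q(t) = C_1e^(t)

Coefficient matrix A = [[-1, -6], [0, 1]].
Characteristic polynomial det(A - λI) = λ^2 - 1 = 0.
Eigenvalues λ = 1, -1.
For λ=1: (A-λI) row 1 is [-2, -6], so an eigenvector is (-3, 1).
For λ=-1: (A-λI) row 1 is [0, -6], so an eigenvector is (1, 0).
General solution: C_1e^(t)(-3,1) + C_2e^(-t)(1,0).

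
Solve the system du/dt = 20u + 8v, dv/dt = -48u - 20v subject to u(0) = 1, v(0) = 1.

Coefficient matrix A = [[20, 8], [-48, -20]].
Characteristic polynomial det(A - λI) = λ^2 - 16 = 0.
Eigenvalues λ = 4, -4.
For λ=4: (A-λI) row 1 is [16, 8], so an eigenvector is (-1, 2).
For λ=-4: (A-λI) row 1 is [24, 8], so an eigenvector is (1, -3).
General solution: c_1e^(4t)(-1,2) + c_2e^(-4t)(1,-3).
Applying u(0)=1, v(0)=1 gives c_1=-4, c_2=-3.

u(t) = 4e^(4t) - 3e^(-4t), v(t) = -8e^(4t) + 9e^(-4t)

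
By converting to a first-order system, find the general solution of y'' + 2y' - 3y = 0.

y(t) = K_1e^(-3t) + K_2e^(t)

Let x_1 = y, x_2 = y'. Then x_1' = x_2 and x_2' = 3x_1 - 2x_2.
A = [[0,1],[3,-2]]; det(A-λI) = λ^2 + 2λ - 3.
Eigenvalues λ = -3, 1 with eigenvectors (1,-3), (1,1).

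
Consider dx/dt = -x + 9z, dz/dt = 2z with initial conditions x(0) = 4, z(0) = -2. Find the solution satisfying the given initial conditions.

x(t) = -6e^(2t) + 10e^(-t), z(t) = -2e^(2t)

Coefficient matrix A = [[-1, 9], [0, 2]].
Characteristic polynomial det(A - λI) = λ^2 - λ - 2 = 0.
Eigenvalues λ = 2, -1.
For λ=2: (A-λI) row 1 is [-3, 9], so an eigenvector is (3, 1).
For λ=-1: (A-λI) row 1 is [0, 9], so an eigenvector is (-1, 0).
General solution: c_1e^(2t)(3,1) + c_2e^(-t)(-1,0).
Applying x(0)=4, z(0)=-2 gives c_1=-2, c_2=-10.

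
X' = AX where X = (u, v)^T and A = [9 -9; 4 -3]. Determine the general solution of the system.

u(t) = -3K_1e^(3t) - 3K_2te^(3t) - 2K_2e^(3t), v(t) = -2K_1e^(3t) - 2K_2te^(3t) - K_2e^(3t)

Coefficient matrix A = [[9, -9], [4, -3]].
Characteristic polynomial det(A - λI) = λ^2 - 6λ + 9 = 0.
Single eigenvalue λ = 3 with algebraic multiplicity 2.
Eigenvector v = (-3,-2); generalized eigenvector w with (A-λI)w=v is (-2,-1).
General solution: e^(3t)[K_1·v + K_2·(t·v + w)].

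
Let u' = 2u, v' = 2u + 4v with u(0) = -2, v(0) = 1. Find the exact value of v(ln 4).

A = [[2,0],[2,4]]; eigenvalues λ = 2, 4.
Eigenvectors: (1,-1) for λ=2, (0,-1) for λ=4.
From the initial condition, c_1 = -2, c_2 = 1.
v(ln 4) = (-2)(4^2)(-1) + (1)(4^4)(-1) = -224.

-224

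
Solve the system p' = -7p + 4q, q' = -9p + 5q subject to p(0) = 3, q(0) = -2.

p(t) = -26te^(-t) + 3e^(-t), q(t) = -39te^(-t) - 2e^(-t)

Coefficient matrix A = [[-7, 4], [-9, 5]].
Characteristic polynomial det(A - λI) = λ^2 + 2λ + 1 = 0.
Single eigenvalue λ = -1 with algebraic multiplicity 2.
Eigenvector v = (2,3); generalized eigenvector w with (A-λI)w=v is (1,2).
General solution: e^(-t)[K_1·v + K_2·(t·v + w)].
Applying p(0)=3, q(0)=-2 gives K_1=8, K_2=-13.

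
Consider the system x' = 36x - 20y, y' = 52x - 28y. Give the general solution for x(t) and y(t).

Coefficient matrix A = [[36, -20], [52, -28]].
Characteristic polynomial det(A - λI) = λ^2 - 8λ + 32 = 0.
Eigenvalues λ = 4 ± 4i (complex conjugate pair).
For λ=4+4i: an eigenvector is (1,2) - i(-2,-3) = (1 + 2i, 2 + 3i).
A real fundamental pair from Re and Im of e^((4+4i)t)v: X_1 = e^(4t)(cos(4t)·(1,2) + sin(4t)·(-2,-3)), X_2 = e^(4t)(sin(4t)·(1,2) - cos(4t)·(-2,-3)).
General solution: C_1X_1 + C_2X_2.

x(t) = -2C_1e^(4t)sin(4t) + C_1e^(4t)cos(4t) + C_2e^(4t)sin(4t) + 2C_2e^(4t)cos(4t), y(t) = -3C_1e^(4t)sin(4t) + 2C_1e^(4t)cos(4t) + 2C_2e^(4t)sin(4t) + 3C_2e^(4t)cos(4t)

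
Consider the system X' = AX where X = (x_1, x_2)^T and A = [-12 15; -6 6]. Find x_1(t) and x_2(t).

x_1(t) = 2c_1e^(-3t)sin(3t) + c_1e^(-3t)cos(3t) + c_2e^(-3t)sin(3t) - 2c_2e^(-3t)cos(3t), x_2(t) = c_1e^(-3t)sin(3t) + c_1e^(-3t)cos(3t) + c_2e^(-3t)sin(3t) - c_2e^(-3t)cos(3t)

Coefficient matrix A = [[-12, 15], [-6, 6]].
Characteristic polynomial det(A - λI) = λ^2 + 6λ + 18 = 0.
Eigenvalues λ = -3 ± 3i (complex conjugate pair).
For λ=-3+3i: an eigenvector is (1,1) - i(2,1) = (1 - 2i, 1 - i).
A real fundamental pair from Re and Im of e^((-3+3i)t)v: X_1 = e^(-3t)(cos(3t)·(1,1) + sin(3t)·(2,1)), X_2 = e^(-3t)(sin(3t)·(1,1) - cos(3t)·(2,1)).
General solution: c_1X_1 + c_2X_2.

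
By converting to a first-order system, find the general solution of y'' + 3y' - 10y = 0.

Let x_1 = y, x_2 = y'. Then x_1' = x_2 and x_2' = 10x_1 - 3x_2.
A = [[0,1],[10,-3]]; det(A-λI) = λ^2 + 3λ - 10.
Eigenvalues λ = 2, -5 with eigenvectors (1,2), (1,-5).

y(t) = K_1e^(2t) + K_2e^(-5t)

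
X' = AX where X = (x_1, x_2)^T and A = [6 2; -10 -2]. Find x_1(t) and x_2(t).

x_1(t) = C_1e^(2t)sin(2t) - C_2e^(2t)cos(2t), x_2(t) = -2C_1e^(2t)sin(2t) + C_1e^(2t)cos(2t) + C_2e^(2t)sin(2t) + 2C_2e^(2t)cos(2t)

Coefficient matrix A = [[6, 2], [-10, -2]].
Characteristic polynomial det(A - λI) = λ^2 - 4λ + 8 = 0.
Eigenvalues λ = 2 ± 2i (complex conjugate pair).
For λ=2+2i: an eigenvector is (0,1) - i(1,-2) = (0 - i, 1 + 2i).
A real fundamental pair from Re and Im of e^((2+2i)t)v: X_1 = e^(2t)(cos(2t)·(0,1) + sin(2t)·(1,-2)), X_2 = e^(2t)(sin(2t)·(0,1) - cos(2t)·(1,-2)).
General solution: C_1X_1 + C_2X_2.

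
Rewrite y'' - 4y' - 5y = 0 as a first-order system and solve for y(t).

Let x_1 = y, x_2 = y'. Then x_1' = x_2 and x_2' = 5x_1 + 4x_2.
A = [[0,1],[5,4]]; det(A-λI) = λ^2 - 4λ - 5.
Eigenvalues λ = -1, 5 with eigenvectors (1,-1), (1,5).

y(t) = C_1e^(-t) + C_2e^(5t)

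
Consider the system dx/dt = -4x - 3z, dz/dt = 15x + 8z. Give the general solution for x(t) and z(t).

x(t) = -C_1e^(2t)sin(3t) + C_2e^(2t)cos(3t), z(t) = 2C_1e^(2t)sin(3t) + C_1e^(2t)cos(3t) + C_2e^(2t)sin(3t) - 2C_2e^(2t)cos(3t)

Coefficient matrix A = [[-4, -3], [15, 8]].
Characteristic polynomial det(A - λI) = λ^2 - 4λ + 13 = 0.
Eigenvalues λ = 2 ± 3i (complex conjugate pair).
For λ=2+3i: an eigenvector is (0,1) - i(-1,2) = (0 + i, 1 - 2i).
A real fundamental pair from Re and Im of e^((2+3i)t)v: X_1 = e^(2t)(cos(3t)·(0,1) + sin(3t)·(-1,2)), X_2 = e^(2t)(sin(3t)·(0,1) - cos(3t)·(-1,2)).
General solution: C_1X_1 + C_2X_2.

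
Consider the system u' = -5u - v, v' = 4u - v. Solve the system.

u(t) = -K_1e^(-3t) - K_2te^(-3t) + 2K_2e^(-3t), v(t) = 2K_1e^(-3t) + 2K_2te^(-3t) - 3K_2e^(-3t)

Coefficient matrix A = [[-5, -1], [4, -1]].
Characteristic polynomial det(A - λI) = λ^2 + 6λ + 9 = 0.
Single eigenvalue λ = -3 with algebraic multiplicity 2.
Eigenvector v = (-1,2); generalized eigenvector w with (A-λI)w=v is (2,-3).
General solution: e^(-3t)[K_1·v + K_2·(t·v + w)].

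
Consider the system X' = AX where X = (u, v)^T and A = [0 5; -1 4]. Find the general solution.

Coefficient matrix A = [[0, 5], [-1, 4]].
Characteristic polynomial det(A - λI) = λ^2 - 4λ + 5 = 0.
Eigenvalues λ = 2 ± i (complex conjugate pair).
For λ=2+i: an eigenvector is (1,0) - i(-2,-1) = (1 + 2i, 0 + i).
A real fundamental pair from Re and Im of e^((2+i)t)v: X_1 = e^(2t)(cos(t)·(1,0) + sin(t)·(-2,-1)), X_2 = e^(2t)(sin(t)·(1,0) - cos(t)·(-2,-1)).
General solution: c_1X_1 + c_2X_2.

u(t) = -2c_1e^(2t)sin(t) + c_1e^(2t)cos(t) + c_2e^(2t)sin(t) + 2c_2e^(2t)cos(t), v(t) = -c_1e^(2t)sin(t) + c_2e^(2t)cos(t)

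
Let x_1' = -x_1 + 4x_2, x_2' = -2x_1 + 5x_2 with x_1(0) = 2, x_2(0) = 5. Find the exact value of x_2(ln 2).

58

A = [[-1,4],[-2,5]]; eigenvalues λ = 1, 3.
Eigenvectors: (-2,-1) for λ=1, (-1,-1) for λ=3.
From the initial condition, c_1 = 3, c_2 = -8.
x_2(ln 2) = (3)(2^1)(-1) + (-8)(2^3)(-1) = 58.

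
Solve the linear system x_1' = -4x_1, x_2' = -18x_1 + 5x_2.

x_1(t) = K_1e^(-4t), x_2(t) = 2K_1e^(-4t) - K_2e^(5t)

Coefficient matrix A = [[-4, 0], [-18, 5]].
Characteristic polynomial det(A - λI) = λ^2 - λ - 20 = 0.
Eigenvalues λ = -4, 5.
For λ=-4: (A-λI) row 2 is [-18, 9], so an eigenvector is (1, 2).
For λ=5: (A-λI) row 1 is [-9, 0], so an eigenvector is (0, -1).
General solution: K_1e^(-4t)(1,2) + K_2e^(5t)(0,-1).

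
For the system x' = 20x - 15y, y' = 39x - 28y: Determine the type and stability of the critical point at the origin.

stable spiral

A = [[20,-15],[39,-28]]; det(A-λI) = λ^2 + 8λ + 25.
λ = -4 ± 3i: negative real part.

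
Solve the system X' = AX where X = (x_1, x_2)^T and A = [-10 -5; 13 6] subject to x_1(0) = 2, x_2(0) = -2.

Coefficient matrix A = [[-10, -5], [13, 6]].
Characteristic polynomial det(A - λI) = λ^2 + 4λ + 5 = 0.
Eigenvalues λ = -2 ± i (complex conjugate pair).
For λ=-2+i: an eigenvector is (-2,3) - i(1,-2) = (-2 - i, 3 + 2i).
A real fundamental pair from Re and Im of e^((-2+i)t)v: X_1 = e^(-2t)(cos(t)·(-2,3) + sin(t)·(1,-2)), X_2 = e^(-2t)(sin(t)·(-2,3) - cos(t)·(1,-2)).
General solution: C_1X_1 + C_2X_2.
Applying x_1(0)=2, x_2(0)=-2 gives C_1=-2, C_2=2.

x_1(t) = -6e^(-2t)sin(t) + 2e^(-2t)cos(t), x_2(t) = 10e^(-2t)sin(t) - 2e^(-2t)cos(t)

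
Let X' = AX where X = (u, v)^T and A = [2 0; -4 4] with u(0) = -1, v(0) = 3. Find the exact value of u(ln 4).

-16

A = [[2,0],[-4,4]]; eigenvalues λ = 2, 4.
Eigenvectors: (-1,-2) for λ=2, (0,1) for λ=4.
From the initial condition, c_1 = 1, c_2 = 5.
u(ln 4) = (1)(4^2)(-1) + (5)(4^4)(0) = -16.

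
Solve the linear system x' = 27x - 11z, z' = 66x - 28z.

Coefficient matrix A = [[27, -11], [66, -28]].
Characteristic polynomial det(A - λI) = λ^2 + λ - 30 = 0.
Eigenvalues λ = -6, 5.
For λ=-6: (A-λI) row 1 is [33, -11], so an eigenvector is (-1, -3).
For λ=5: (A-λI) row 1 is [22, -11], so an eigenvector is (-1, -2).
General solution: K_1e^(-6t)(-1,-3) + K_2e^(5t)(-1,-2).

x(t) = -K_1e^(-6t) - K_2e^(5t), z(t) = -3K_1e^(-6t) - 2K_2e^(5t)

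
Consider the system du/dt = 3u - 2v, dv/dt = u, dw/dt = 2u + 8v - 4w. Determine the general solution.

u(t) = -C_1e^(t) + 2C_3e^(2t), v(t) = -C_1e^(t) + C_3e^(2t), w(t) = -2C_1e^(t) + C_2e^(-4t) + 2C_3e^(2t)

Coefficient matrix A = [[3, -2, 0], [1, 0, 0], [2, 8, -4]].
det(A - λI) = 0 gives eigenvalues λ = 1, -4, 2.
For λ=1: eigenvector (-1,-1,-2).
For λ=-4: eigenvector (0,0,1).
For λ=2: eigenvector (2,1,2).
General solution: C_1e^(t)(-1,-1,-2) + C_2e^(-4t)(0,0,1) + C_3e^(2t)(2,1,2).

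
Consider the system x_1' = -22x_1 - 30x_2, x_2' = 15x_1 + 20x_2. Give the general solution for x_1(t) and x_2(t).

Coefficient matrix A = [[-22, -30], [15, 20]].
Characteristic polynomial det(A - λI) = λ^2 + 2λ + 10 = 0.
Eigenvalues λ = -1 ± 3i (complex conjugate pair).
For λ=-1+3i: an eigenvector is (3,-2) - i(-1,1) = (3 + i, -2 - i).
A real fundamental pair from Re and Im of e^((-1+3i)t)v: X_1 = e^(-t)(cos(3t)·(3,-2) + sin(3t)·(-1,1)), X_2 = e^(-t)(sin(3t)·(3,-2) - cos(3t)·(-1,1)).
General solution: C_1X_1 + C_2X_2.

x_1(t) = -C_1e^(-t)sin(3t) + 3C_1e^(-t)cos(3t) + 3C_2e^(-t)sin(3t) + C_2e^(-t)cos(3t), x_2(t) = C_1e^(-t)sin(3t) - 2C_1e^(-t)cos(3t) - 2C_2e^(-t)sin(3t) - C_2e^(-t)cos(3t)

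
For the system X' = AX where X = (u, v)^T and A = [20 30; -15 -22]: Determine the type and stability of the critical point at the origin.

A = [[20,30],[-15,-22]]; det(A-λI) = λ^2 + 2λ + 10.
λ = -1 ± 3i: negative real part.

stable spiral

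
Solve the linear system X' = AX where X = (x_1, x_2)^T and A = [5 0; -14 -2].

x_1(t) = -C_1e^(5t), x_2(t) = 2C_1e^(5t) + C_2e^(-2t)

Coefficient matrix A = [[5, 0], [-14, -2]].
Characteristic polynomial det(A - λI) = λ^2 - 3λ - 10 = 0.
Eigenvalues λ = 5, -2.
For λ=5: (A-λI) row 2 is [-14, -7], so an eigenvector is (-1, 2).
For λ=-2: (A-λI) row 1 is [7, 0], so an eigenvector is (0, 1).
General solution: C_1e^(5t)(-1,2) + C_2e^(-2t)(0,1).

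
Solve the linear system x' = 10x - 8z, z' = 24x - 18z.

x(t) = 2C_1e^(-2t) - C_2e^(-6t), z(t) = 3C_1e^(-2t) - 2C_2e^(-6t)

Coefficient matrix A = [[10, -8], [24, -18]].
Characteristic polynomial det(A - λI) = λ^2 + 8λ + 12 = 0.
Eigenvalues λ = -2, -6.
For λ=-2: (A-λI) row 1 is [12, -8], so an eigenvector is (2, 3).
For λ=-6: (A-λI) row 1 is [16, -8], so an eigenvector is (-1, -2).
General solution: C_1e^(-2t)(2,3) + C_2e^(-6t)(-1,-2).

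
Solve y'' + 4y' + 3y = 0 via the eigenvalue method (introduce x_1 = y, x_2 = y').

Let x_1 = y, x_2 = y'. Then x_1' = x_2 and x_2' = -3x_1 - 4x_2.
A = [[0,1],[-3,-4]]; det(A-λI) = λ^2 + 4λ + 3.
Eigenvalues λ = -1, -3 with eigenvectors (1,-1), (1,-3).

y(t) = C_1e^(-t) + C_2e^(-3t)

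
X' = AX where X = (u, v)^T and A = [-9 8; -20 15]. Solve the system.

u(t) = -C_1e^(3t)sin(4t) - C_1e^(3t)cos(4t) - C_2e^(3t)sin(4t) + C_2e^(3t)cos(4t), v(t) = -C_1e^(3t)sin(4t) - 2C_1e^(3t)cos(4t) - 2C_2e^(3t)sin(4t) + C_2e^(3t)cos(4t)

Coefficient matrix A = [[-9, 8], [-20, 15]].
Characteristic polynomial det(A - λI) = λ^2 - 6λ + 25 = 0.
Eigenvalues λ = 3 ± 4i (complex conjugate pair).
For λ=3+4i: an eigenvector is (-1,-2) - i(-1,-1) = (-1 + i, -2 + i).
A real fundamental pair from Re and Im of e^((3+4i)t)v: X_1 = e^(3t)(cos(4t)·(-1,-2) + sin(4t)·(-1,-1)), X_2 = e^(3t)(sin(4t)·(-1,-2) - cos(4t)·(-1,-1)).
General solution: C_1X_1 + C_2X_2.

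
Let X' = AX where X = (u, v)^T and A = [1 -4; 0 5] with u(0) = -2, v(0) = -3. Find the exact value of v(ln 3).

-729

A = [[1,-4],[0,5]]; eigenvalues λ = 5, 1.
Eigenvectors: (1,-1) for λ=5, (1,0) for λ=1.
From the initial condition, c_1 = 3, c_2 = -5.
v(ln 3) = (3)(3^5)(-1) + (-5)(3^1)(0) = -729.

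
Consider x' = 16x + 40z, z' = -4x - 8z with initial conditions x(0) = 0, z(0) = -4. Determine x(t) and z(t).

x(t) = -40e^(4t)sin(4t), z(t) = 12e^(4t)sin(4t) - 4e^(4t)cos(4t)

Coefficient matrix A = [[16, 40], [-4, -8]].
Characteristic polynomial det(A - λI) = λ^2 - 8λ + 32 = 0.
Eigenvalues λ = 4 ± 4i (complex conjugate pair).
For λ=4+4i: an eigenvector is (1,0) - i(3,-1) = (1 - 3i, 0 + i).
A real fundamental pair from Re and Im of e^((4+4i)t)v: X_1 = e^(4t)(cos(4t)·(1,0) + sin(4t)·(3,-1)), X_2 = e^(4t)(sin(4t)·(1,0) - cos(4t)·(3,-1)).
General solution: c_1X_1 + c_2X_2.
Applying x(0)=0, z(0)=-4 gives c_1=-12, c_2=-4.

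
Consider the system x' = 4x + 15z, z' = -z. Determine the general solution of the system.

Coefficient matrix A = [[4, 15], [0, -1]].
Characteristic polynomial det(A - λI) = λ^2 - 3λ - 4 = 0.
Eigenvalues λ = 4, -1.
For λ=4: (A-λI) row 1 is [0, 15], so an eigenvector is (1, 0).
For λ=-1: (A-λI) row 1 is [5, 15], so an eigenvector is (-3, 1).
General solution: c_1e^(4t)(1,0) + c_2e^(-t)(-3,1).

x(t) = c_1e^(4t) - 3c_2e^(-t), z(t) = c_2e^(-t)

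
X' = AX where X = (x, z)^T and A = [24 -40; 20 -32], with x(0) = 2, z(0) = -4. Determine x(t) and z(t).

x(t) = 54e^(-4t)sin(4t) + 2e^(-4t)cos(4t), z(t) = 38e^(-4t)sin(4t) - 4e^(-4t)cos(4t)

Coefficient matrix A = [[24, -40], [20, -32]].
Characteristic polynomial det(A - λI) = λ^2 + 8λ + 32 = 0.
Eigenvalues λ = -4 ± 4i (complex conjugate pair).
For λ=-4+4i: an eigenvector is (3,2) - i(1,1) = (3 - i, 2 - i).
A real fundamental pair from Re and Im of e^((-4+4i)t)v: X_1 = e^(-4t)(cos(4t)·(3,2) + sin(4t)·(1,1)), X_2 = e^(-4t)(sin(4t)·(3,2) - cos(4t)·(1,1)).
General solution: C_1X_1 + C_2X_2.
Applying x(0)=2, z(0)=-4 gives C_1=6, C_2=16.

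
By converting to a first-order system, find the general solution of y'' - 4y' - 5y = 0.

Let x_1 = y, x_2 = y'. Then x_1' = x_2 and x_2' = 5x_1 + 4x_2.
A = [[0,1],[5,4]]; det(A-λI) = λ^2 - 4λ - 5.
Eigenvalues λ = 5, -1 with eigenvectors (1,5), (1,-1).

y(t) = K_1e^(5t) + K_2e^(-t)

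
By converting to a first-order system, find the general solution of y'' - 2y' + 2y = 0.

Let x_1 = y, x_2 = y'. Then x_1' = x_2 and x_2' = -2x_1 + 2x_2.
A = [[0,1],[-2,2]]; det(A-λI) = λ^2 - 2λ + 2.
Eigenvalues λ = 1 ± i.

y(t) = K_1e^(t)cos(t) + K_2e^(t)sin(t)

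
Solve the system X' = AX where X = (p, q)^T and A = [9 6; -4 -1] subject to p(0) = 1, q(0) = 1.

p(t) = 6e^(5t) - 5e^(3t), q(t) = -4e^(5t) + 5e^(3t)

Coefficient matrix A = [[9, 6], [-4, -1]].
Characteristic polynomial det(A - λI) = λ^2 - 8λ + 15 = 0.
Eigenvalues λ = 5, 3.
For λ=5: (A-λI) row 1 is [4, 6], so an eigenvector is (-3, 2).
For λ=3: (A-λI) row 1 is [6, 6], so an eigenvector is (1, -1).
General solution: C_1e^(5t)(-3,2) + C_2e^(3t)(1,-1).
Applying p(0)=1, q(0)=1 gives C_1=-2, C_2=-5.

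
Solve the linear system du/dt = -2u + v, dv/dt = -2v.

Coefficient matrix A = [[-2, 1], [0, -2]].
Characteristic polynomial det(A - λI) = λ^2 + 4λ + 4 = 0.
Single eigenvalue λ = -2 with algebraic multiplicity 2.
Eigenvector v = (1,0); generalized eigenvector w with (A-λI)w=v is (3,1).
General solution: e^(-2t)[c_1·v + c_2·(t·v + w)].

u(t) = c_1e^(-2t) + c_2te^(-2t) + 3c_2e^(-2t), v(t) = c_2e^(-2t)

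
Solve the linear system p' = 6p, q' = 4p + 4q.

Coefficient matrix A = [[6, 0], [4, 4]].
Characteristic polynomial det(A - λI) = λ^2 - 10λ + 24 = 0.
Eigenvalues λ = 4, 6.
For λ=4: (A-λI) row 1 is [2, 0], so an eigenvector is (0, -1).
For λ=6: (A-λI) row 2 is [4, -2], so an eigenvector is (-1, -2).
General solution: C_1e^(4t)(0,-1) + C_2e^(6t)(-1,-2).

p(t) = -C_2e^(6t), q(t) = -C_1e^(4t) - 2C_2e^(6t)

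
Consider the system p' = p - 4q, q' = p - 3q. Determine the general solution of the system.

Coefficient matrix A = [[1, -4], [1, -3]].
Characteristic polynomial det(A - λI) = λ^2 + 2λ + 1 = 0.
Single eigenvalue λ = -1 with algebraic multiplicity 2.
Eigenvector v = (2,1); generalized eigenvector w with (A-λI)w=v is (-3,-2).
General solution: e^(-t)[C_1·v + C_2·(t·v + w)].

p(t) = 2C_1e^(-t) + 2C_2te^(-t) - 3C_2e^(-t), q(t) = C_1e^(-t) + C_2te^(-t) - 2C_2e^(-t)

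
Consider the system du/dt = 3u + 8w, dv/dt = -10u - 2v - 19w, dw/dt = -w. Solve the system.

Coefficient matrix A = [[3, 0, 8], [-10, -2, -19], [0, 0, -1]].
det(A - λI) = 0 gives eigenvalues λ = -2, 3, -1.
For λ=-2: eigenvector (0,1,0).
For λ=3: eigenvector (1,-2,0).
For λ=-1: eigenvector (-2,1,1).
General solution: c_1e^(-2t)(0,1,0) + c_2e^(3t)(1,-2,0) + c_3e^(-t)(-2,1,1).

u(t) = c_2e^(3t) - 2c_3e^(-t), v(t) = c_1e^(-2t) - 2c_2e^(3t) + c_3e^(-t), w(t) = c_3e^(-t)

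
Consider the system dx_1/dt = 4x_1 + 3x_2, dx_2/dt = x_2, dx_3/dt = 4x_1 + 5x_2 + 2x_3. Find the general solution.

Coefficient matrix A = [[4, 3, 0], [0, 1, 0], [4, 5, 2]].
det(A - λI) = 0 gives eigenvalues λ = 2, 4, 1.
For λ=2: eigenvector (0,0,1).
For λ=4: eigenvector (1,0,2).
For λ=1: eigenvector (1,-1,1).
General solution: C_1e^(2t)(0,0,1) + C_2e^(4t)(1,0,2) + C_3e^(t)(1,-1,1).

x_1(t) = C_2e^(4t) + C_3e^(t), x_2(t) = -C_3e^(t), x_3(t) = C_1e^(2t) + 2C_2e^(4t) + C_3e^(t)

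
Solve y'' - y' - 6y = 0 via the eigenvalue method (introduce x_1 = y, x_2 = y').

y(t) = C_1e^(3t) + C_2e^(-2t)

Let x_1 = y, x_2 = y'. Then x_1' = x_2 and x_2' = 6x_1 + x_2.
A = [[0,1],[6,1]]; det(A-λI) = λ^2 - λ - 6.
Eigenvalues λ = 3, -2 with eigenvectors (1,3), (1,-2).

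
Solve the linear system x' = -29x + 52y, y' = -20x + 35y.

x(t) = 2K_1e^(3t)sin(4t) + 3K_1e^(3t)cos(4t) + 3K_2e^(3t)sin(4t) - 2K_2e^(3t)cos(4t), y(t) = K_1e^(3t)sin(4t) + 2K_1e^(3t)cos(4t) + 2K_2e^(3t)sin(4t) - K_2e^(3t)cos(4t)

Coefficient matrix A = [[-29, 52], [-20, 35]].
Characteristic polynomial det(A - λI) = λ^2 - 6λ + 25 = 0.
Eigenvalues λ = 3 ± 4i (complex conjugate pair).
For λ=3+4i: an eigenvector is (3,2) - i(2,1) = (3 - 2i, 2 - i).
A real fundamental pair from Re and Im of e^((3+4i)t)v: X_1 = e^(3t)(cos(4t)·(3,2) + sin(4t)·(2,1)), X_2 = e^(3t)(sin(4t)·(3,2) - cos(4t)·(2,1)).
General solution: K_1X_1 + K_2X_2.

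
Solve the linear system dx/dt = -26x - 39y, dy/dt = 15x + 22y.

x(t) = -3C_1e^(-2t)sin(3t) + 2C_1e^(-2t)cos(3t) + 2C_2e^(-2t)sin(3t) + 3C_2e^(-2t)cos(3t), y(t) = 2C_1e^(-2t)sin(3t) - C_1e^(-2t)cos(3t) - C_2e^(-2t)sin(3t) - 2C_2e^(-2t)cos(3t)

Coefficient matrix A = [[-26, -39], [15, 22]].
Characteristic polynomial det(A - λI) = λ^2 + 4λ + 13 = 0.
Eigenvalues λ = -2 ± 3i (complex conjugate pair).
For λ=-2+3i: an eigenvector is (2,-1) - i(-3,2) = (2 + 3i, -1 - 2i).
A real fundamental pair from Re and Im of e^((-2+3i)t)v: X_1 = e^(-2t)(cos(3t)·(2,-1) + sin(3t)·(-3,2)), X_2 = e^(-2t)(sin(3t)·(2,-1) - cos(3t)·(-3,2)).
General solution: C_1X_1 + C_2X_2.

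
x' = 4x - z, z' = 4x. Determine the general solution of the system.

Coefficient matrix A = [[4, -1], [4, 0]].
Characteristic polynomial det(A - λI) = λ^2 - 4λ + 4 = 0.
Single eigenvalue λ = 2 with algebraic multiplicity 2.
Eigenvector v = (1,2); generalized eigenvector w with (A-λI)w=v is (1,1).
General solution: e^(2t)[C_1·v + C_2·(t·v + w)].

x(t) = C_1e^(2t) + C_2te^(2t) + C_2e^(2t), z(t) = 2C_1e^(2t) + 2C_2te^(2t) + C_2e^(2t)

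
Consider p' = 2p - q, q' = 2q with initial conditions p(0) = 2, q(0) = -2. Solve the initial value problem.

Coefficient matrix A = [[2, -1], [0, 2]].
Characteristic polynomial det(A - λI) = λ^2 - 4λ + 4 = 0.
Single eigenvalue λ = 2 with algebraic multiplicity 2.
Eigenvector v = (1,0); generalized eigenvector w with (A-λI)w=v is (1,-1).
General solution: e^(2t)[C_1·v + C_2·(t·v + w)].
Applying p(0)=2, q(0)=-2 gives C_1=0, C_2=2.

p(t) = 2te^(2t) + 2e^(2t), q(t) = -2e^(2t)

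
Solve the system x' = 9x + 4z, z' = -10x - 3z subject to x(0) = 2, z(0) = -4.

Coefficient matrix A = [[9, 4], [-10, -3]].
Characteristic polynomial det(A - λI) = λ^2 - 6λ + 13 = 0.
Eigenvalues λ = 3 ± 2i (complex conjugate pair).
For λ=3+2i: an eigenvector is (1,-2) - i(-1,1) = (1 + i, -2 - i).
A real fundamental pair from Re and Im of e^((3+2i)t)v: X_1 = e^(3t)(cos(2t)·(1,-2) + sin(2t)·(-1,1)), X_2 = e^(3t)(sin(2t)·(1,-2) - cos(2t)·(-1,1)).
General solution: C_1X_1 + C_2X_2.
Applying x(0)=2, z(0)=-4 gives C_1=2, C_2=0.

x(t) = -2e^(3t)sin(2t) + 2e^(3t)cos(2t), z(t) = 2e^(3t)sin(2t) - 4e^(3t)cos(2t)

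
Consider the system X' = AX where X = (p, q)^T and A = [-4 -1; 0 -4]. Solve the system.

p(t) = C_1e^(-4t) + C_2te^(-4t) + C_2e^(-4t), q(t) = -C_2e^(-4t)

Coefficient matrix A = [[-4, -1], [0, -4]].
Characteristic polynomial det(A - λI) = λ^2 + 8λ + 16 = 0.
Single eigenvalue λ = -4 with algebraic multiplicity 2.
Eigenvector v = (1,0); generalized eigenvector w with (A-λI)w=v is (1,-1).
General solution: e^(-4t)[C_1·v + C_2·(t·v + w)].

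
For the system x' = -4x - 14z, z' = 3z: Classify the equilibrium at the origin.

saddle

A = [[-4,-14],[0,3]]; det(A-λI) = λ^2 + λ - 12.
λ = -4, 3: opposite signs.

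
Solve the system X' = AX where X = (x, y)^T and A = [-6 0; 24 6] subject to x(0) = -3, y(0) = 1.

Coefficient matrix A = [[-6, 0], [24, 6]].
Characteristic polynomial det(A - λI) = λ^2 - 36 = 0.
Eigenvalues λ = -6, 6.
For λ=-6: (A-λI) row 2 is [24, 12], so an eigenvector is (1, -2).
For λ=6: (A-λI) row 1 is [-12, 0], so an eigenvector is (0, 1).
General solution: c_1e^(-6t)(1,-2) + c_2e^(6t)(0,1).
Applying x(0)=-3, y(0)=1 gives c_1=-3, c_2=-5.

x(t) = -3e^(-6t), y(t) = -5e^(6t) + 6e^(-6t)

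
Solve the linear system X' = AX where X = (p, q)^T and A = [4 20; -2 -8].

Coefficient matrix A = [[4, 20], [-2, -8]].
Characteristic polynomial det(A - λI) = λ^2 + 4λ + 8 = 0.
Eigenvalues λ = -2 ± 2i (complex conjugate pair).
For λ=-2+2i: an eigenvector is (3,-1) - i(-1,0) = (3 + i, -1).
A real fundamental pair from Re and Im of e^((-2+2i)t)v: X_1 = e^(-2t)(cos(2t)·(3,-1) + sin(2t)·(-1,0)), X_2 = e^(-2t)(sin(2t)·(3,-1) - cos(2t)·(-1,0)).
General solution: C_1X_1 + C_2X_2.

p(t) = -C_1e^(-2t)sin(2t) + 3C_1e^(-2t)cos(2t) + 3C_2e^(-2t)sin(2t) + C_2e^(-2t)cos(2t), q(t) = -C_1e^(-2t)cos(2t) - C_2e^(-2t)sin(2t)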